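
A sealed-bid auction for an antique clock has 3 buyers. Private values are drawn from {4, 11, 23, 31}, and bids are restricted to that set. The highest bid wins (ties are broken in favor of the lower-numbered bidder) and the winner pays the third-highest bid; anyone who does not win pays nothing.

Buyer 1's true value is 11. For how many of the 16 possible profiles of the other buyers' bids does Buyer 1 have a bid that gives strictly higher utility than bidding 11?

Others bid (4, 23): truth gives 0; bid 23 gives 7 > 0. Violating.
Others bid (4, 31): truth gives 0; bid 31 gives 7 > 0. Violating.
Others bid (23, 4): truth gives 0; bid 23 gives 7 > 0. Violating.
Others bid (31, 4): truth gives 0; bid 31 gives 7 > 0. Violating.
Others bid (4, 4): truth gives 7; no alternative beats it.
Others bid (4, 11): truth gives 7; no alternative beats it.
(Checking all 16 profiles: 4 have a profitable deviation, 12 do not.)

4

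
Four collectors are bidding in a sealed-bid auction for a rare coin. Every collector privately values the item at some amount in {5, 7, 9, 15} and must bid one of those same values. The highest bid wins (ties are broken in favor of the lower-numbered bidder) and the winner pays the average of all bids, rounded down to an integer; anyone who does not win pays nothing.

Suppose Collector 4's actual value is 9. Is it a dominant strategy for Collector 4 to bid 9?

Consider the case where Collector 1 bids 5, Collector 2 bids 5 and Collector 3 bids 5.
Truthful bid 9: wins, pays 6, utility 9 - 6 = 3.
Bid 7 instead: wins, pays 5, utility 9 - 5 = 4.
Since 4 > 3, bidding 7 is strictly better here, so truthful bidding is not dominant.

No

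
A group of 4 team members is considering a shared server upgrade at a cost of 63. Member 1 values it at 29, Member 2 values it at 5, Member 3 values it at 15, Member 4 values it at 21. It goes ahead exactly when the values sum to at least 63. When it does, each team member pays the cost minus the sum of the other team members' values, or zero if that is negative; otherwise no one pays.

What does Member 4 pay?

Total value 70 ≥ cost 63, so the project is built.
The other team members' values sum to 49.
Cost minus that sum is 63 - 49 = 14.

14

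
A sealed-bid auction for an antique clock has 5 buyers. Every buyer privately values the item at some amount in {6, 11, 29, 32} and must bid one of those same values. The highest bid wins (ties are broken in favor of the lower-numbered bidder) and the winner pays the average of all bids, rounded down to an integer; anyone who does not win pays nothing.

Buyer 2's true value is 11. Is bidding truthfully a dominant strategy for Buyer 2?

Yes

Check each profile of the others' bids and compare truth against every alternative bid.
Others bid (6, 6, 6, 6): truth gives 4, best alternative gives 1.
Others bid (6, 6, 6, 11): truth gives 3, best alternative gives 0.
Others bid (6, 6, 11, 6): truth gives 3, best alternative gives 0.
Others bid (6, 11, 6, 6): truth gives 3, best alternative gives 0.
Others bid (6, 6, 11, 11): truth gives 2, best alternative gives 0.
Others bid (6, 11, 6, 11): truth gives 2, best alternative gives 0.
(Remaining 250 profiles checked similarly; truth is weakly best in each.)
In every case the truthful bid is at least as good as any alternative, so it is a dominant strategy.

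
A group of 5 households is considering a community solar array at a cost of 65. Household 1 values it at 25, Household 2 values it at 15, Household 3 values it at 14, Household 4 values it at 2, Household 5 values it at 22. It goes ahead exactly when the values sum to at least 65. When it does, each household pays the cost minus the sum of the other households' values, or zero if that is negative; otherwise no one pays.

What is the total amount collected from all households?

Total value 78 ≥ cost 65, so it is built.
Household 1: others sum to 53; max(0, 65 - 53) = 12.
Household 2: others sum to 63; max(0, 65 - 63) = 2.
Household 3: others sum to 64; max(0, 65 - 64) = 1.
Household 4: others sum to 76; max(0, 65 - 76) = 0.
Household 5: others sum to 56; max(0, 65 - 56) = 9.
Total collected = 12 + 2 + 1 + 0 + 9 = 24.

24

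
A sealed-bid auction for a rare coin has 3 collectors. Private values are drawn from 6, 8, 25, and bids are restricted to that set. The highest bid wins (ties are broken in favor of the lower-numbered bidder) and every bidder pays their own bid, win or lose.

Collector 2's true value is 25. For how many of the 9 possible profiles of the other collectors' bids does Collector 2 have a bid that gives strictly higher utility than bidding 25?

5

Others bid (6, 6): truth gives 0; bid 8 gives 17 > 0. Violating.
Others bid (6, 8): truth gives 0; bid 8 gives 17 > 0. Violating.
Others bid (25, 6): truth gives -25; bid 6 gives -6 > -25. Violating.
Others bid (25, 8): truth gives -25; bid 6 gives -6 > -25. Violating.
Others bid (6, 25): truth gives 0; no alternative beats it.
Others bid (8, 6): truth gives 0; no alternative beats it.
(Checking all 9 profiles: 5 have a profitable deviation, 4 do not.)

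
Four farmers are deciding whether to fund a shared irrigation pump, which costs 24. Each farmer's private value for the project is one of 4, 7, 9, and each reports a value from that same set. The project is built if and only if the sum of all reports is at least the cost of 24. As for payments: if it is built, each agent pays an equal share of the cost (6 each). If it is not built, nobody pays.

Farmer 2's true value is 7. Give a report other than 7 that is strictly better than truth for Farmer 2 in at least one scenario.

Suppose Farmer 1 reports 4, Farmer 3 reports 4 and Farmer 4 reports 7.
Report 7: project not built, utility 0.
Report 9: project built, pays 6, utility 7 - 6 = 1.
So reporting 9 beats truth here (1 > 0).

9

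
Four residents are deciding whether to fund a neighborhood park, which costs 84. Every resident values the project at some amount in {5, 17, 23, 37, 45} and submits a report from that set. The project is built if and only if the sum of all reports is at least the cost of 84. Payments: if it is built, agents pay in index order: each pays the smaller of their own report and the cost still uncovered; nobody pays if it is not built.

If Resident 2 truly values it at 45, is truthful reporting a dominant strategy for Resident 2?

Consider the case where Resident 1 reports 5, Resident 3 reports 5 and Resident 4 reports 37.
Truthful report 45: project built, pays 45, utility 45 - 45 = 0.
Report 37 instead: project built, pays 37, utility 45 - 37 = 8.
Since 8 > 0, reporting 37 is strictly better here, so truthful reporting is not dominant.

No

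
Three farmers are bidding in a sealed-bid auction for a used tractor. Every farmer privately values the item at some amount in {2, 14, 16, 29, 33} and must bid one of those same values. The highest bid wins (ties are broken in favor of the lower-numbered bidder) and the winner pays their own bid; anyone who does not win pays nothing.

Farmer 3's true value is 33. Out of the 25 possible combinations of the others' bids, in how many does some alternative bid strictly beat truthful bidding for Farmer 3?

9

Others bid (2, 2): truth gives 0; bid 14 gives 19 > 0. Violating.
Others bid (2, 14): truth gives 0; bid 16 gives 17 > 0. Violating.
Others bid (2, 16): truth gives 0; bid 29 gives 4 > 0. Violating.
Others bid (14, 2): truth gives 0; bid 16 gives 17 > 0. Violating.
Others bid (2, 29): truth gives 0; no alternative beats it.
Others bid (2, 33): truth gives 0; no alternative beats it.
(Checking all 25 profiles: 9 have a profitable deviation, 16 do not.)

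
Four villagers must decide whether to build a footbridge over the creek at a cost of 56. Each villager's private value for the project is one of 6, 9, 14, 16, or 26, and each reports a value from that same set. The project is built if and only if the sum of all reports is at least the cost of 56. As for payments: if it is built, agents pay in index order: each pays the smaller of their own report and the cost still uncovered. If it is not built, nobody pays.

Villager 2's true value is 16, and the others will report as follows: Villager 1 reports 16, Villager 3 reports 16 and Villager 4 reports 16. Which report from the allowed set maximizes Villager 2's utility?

Report 6: project not built, utility 0.
Report 9: project built, pays 9, utility 16 - 9 = 7.
Report 14: project built, pays 14, utility 16 - 14 = 2.
Report 16: project built, pays 16, utility 16 - 16 = 0.
Report 26: project built, pays 26, utility 16 - 26 = -10.
The best choice is 9 with utility 7.

9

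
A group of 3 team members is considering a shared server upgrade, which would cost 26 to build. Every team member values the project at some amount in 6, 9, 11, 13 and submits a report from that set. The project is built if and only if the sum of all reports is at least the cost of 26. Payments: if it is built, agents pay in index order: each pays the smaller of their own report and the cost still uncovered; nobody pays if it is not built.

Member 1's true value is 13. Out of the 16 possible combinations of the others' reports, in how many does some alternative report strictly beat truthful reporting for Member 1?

Others report (6, 9): truth gives 0; report 11 gives 2 > 0. Violating.
Others report (6, 11): truth gives 0; report 9 gives 4 > 0. Violating.
Others report (6, 13): truth gives 0; report 9 gives 4 > 0. Violating.
Others report (9, 6): truth gives 0; report 11 gives 2 > 0. Violating.
Others report (6, 6): truth gives 0; no alternative beats it.
(Checking all 16 profiles: 15 have a profitable deviation, 1 does not.)

15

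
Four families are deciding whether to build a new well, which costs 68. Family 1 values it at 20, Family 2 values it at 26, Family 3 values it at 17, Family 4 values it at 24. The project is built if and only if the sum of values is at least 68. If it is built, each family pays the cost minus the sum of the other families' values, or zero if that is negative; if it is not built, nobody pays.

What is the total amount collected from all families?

13

Total value 87 ≥ cost 68, so it is built.
Family 1: others sum to 67; max(0, 68 - 67) = 1.
Family 2: others sum to 61; max(0, 68 - 61) = 7.
Family 3: others sum to 70; max(0, 68 - 70) = 0.
Family 4: others sum to 63; max(0, 68 - 63) = 5.
Total collected = 1 + 7 + 0 + 5 = 13.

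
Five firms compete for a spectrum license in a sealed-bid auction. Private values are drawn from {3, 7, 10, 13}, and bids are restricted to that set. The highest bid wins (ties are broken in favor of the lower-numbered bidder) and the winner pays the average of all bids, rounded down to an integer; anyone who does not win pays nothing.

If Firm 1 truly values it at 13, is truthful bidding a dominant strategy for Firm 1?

Consider the case where Firm 2 bids 3, Firm 3 bids 3, Firm 4 bids 3 and Firm 5 bids 3.
Truthful bid 13: wins, pays 5, utility 13 - 5 = 8.
Bid 3 instead: wins, pays 3, utility 13 - 3 = 10.
Since 10 > 8, bidding 3 is strictly better here, so truthful bidding is not dominant.

No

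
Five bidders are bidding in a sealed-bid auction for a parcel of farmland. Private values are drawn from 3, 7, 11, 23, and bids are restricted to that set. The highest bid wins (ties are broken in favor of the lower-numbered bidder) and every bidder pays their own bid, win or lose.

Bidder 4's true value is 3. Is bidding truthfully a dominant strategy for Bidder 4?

Yes

Check each profile of the others' bids and compare truth against every alternative bid.
Others bid (3, 3, 3, 11): truth gives -3, best alternative gives -7.
Others bid (3, 3, 3, 23): truth gives -3, best alternative gives -7.
Others bid (3, 3, 7, 3): truth gives -3, best alternative gives -7.
Others bid (3, 3, 7, 7): truth gives -3, best alternative gives -7.
Others bid (3, 3, 7, 11): truth gives -3, best alternative gives -7.
Others bid (3, 3, 7, 23): truth gives -3, best alternative gives -7.
(Remaining 250 profiles checked similarly; truth is weakly best in each.)
In every case the truthful bid is at least as good as any alternative, so it is a dominant strategy.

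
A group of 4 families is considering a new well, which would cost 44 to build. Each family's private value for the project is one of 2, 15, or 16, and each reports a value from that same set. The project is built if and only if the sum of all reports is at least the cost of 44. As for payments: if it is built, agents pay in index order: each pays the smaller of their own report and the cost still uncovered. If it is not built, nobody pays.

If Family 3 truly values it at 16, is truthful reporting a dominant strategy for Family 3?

Consider the case where Family 1 reports 2, Family 2 reports 15 and Family 4 reports 15.
Truthful report 16: project built, pays 16, utility 16 - 16 = 0.
Report 15 instead: project built, pays 15, utility 16 - 15 = 1.
Since 1 > 0, reporting 15 is strictly better here, so truthful reporting is not dominant.

No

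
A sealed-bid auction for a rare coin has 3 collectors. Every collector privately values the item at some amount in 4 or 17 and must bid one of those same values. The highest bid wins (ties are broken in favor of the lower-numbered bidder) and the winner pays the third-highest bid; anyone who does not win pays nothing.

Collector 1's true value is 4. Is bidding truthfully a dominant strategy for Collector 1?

Yes

Check each profile of the others' bids and compare truth against every alternative bid.
Others bid (17, 17): truth gives 0, best alternative gives -13.
Others bid (4, 4): truth gives 0, best alternative gives 0.
Others bid (4, 17): truth gives 0, best alternative gives 0.
Others bid (17, 4): truth gives 0, best alternative gives 0.
In every case the truthful bid is at least as good as any alternative, so it is a dominant strategy.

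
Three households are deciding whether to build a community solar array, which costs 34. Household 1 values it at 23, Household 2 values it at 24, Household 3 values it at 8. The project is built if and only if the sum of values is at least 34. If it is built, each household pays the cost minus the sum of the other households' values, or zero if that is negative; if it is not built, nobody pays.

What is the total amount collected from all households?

Total value 55 ≥ cost 34, so it is built.
Household 1: others sum to 32; max(0, 34 - 32) = 2.
Household 2: others sum to 31; max(0, 34 - 31) = 3.
Household 3: others sum to 47; max(0, 34 - 47) = 0.
Total collected = 2 + 3 + 0 = 5.

5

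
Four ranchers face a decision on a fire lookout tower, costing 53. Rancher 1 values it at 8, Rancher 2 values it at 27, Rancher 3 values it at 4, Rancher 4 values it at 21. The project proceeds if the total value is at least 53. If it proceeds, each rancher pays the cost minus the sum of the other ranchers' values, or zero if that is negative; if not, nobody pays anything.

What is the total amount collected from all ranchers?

Total value 60 ≥ cost 53, so it is built.
Rancher 1: others sum to 52; max(0, 53 - 52) = 1.
Rancher 2: others sum to 33; max(0, 53 - 33) = 20.
Rancher 3: others sum to 56; max(0, 53 - 56) = 0.
Rancher 4: others sum to 39; max(0, 53 - 39) = 14.
Total collected = 1 + 20 + 0 + 14 = 35.

35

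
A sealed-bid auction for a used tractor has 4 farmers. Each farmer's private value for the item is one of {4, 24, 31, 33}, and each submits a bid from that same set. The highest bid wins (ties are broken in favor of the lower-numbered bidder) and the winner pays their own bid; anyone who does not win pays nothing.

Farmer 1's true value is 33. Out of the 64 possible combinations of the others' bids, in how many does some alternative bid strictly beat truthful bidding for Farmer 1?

Others bid (4, 4, 4): truth gives 0; bid 4 gives 29 > 0. Violating.
Others bid (4, 4, 24): truth gives 0; bid 24 gives 9 > 0. Violating.
Others bid (4, 4, 31): truth gives 0; bid 31 gives 2 > 0. Violating.
Others bid (4, 24, 4): truth gives 0; bid 24 gives 9 > 0. Violating.
Others bid (4, 4, 33): truth gives 0; no alternative beats it.
Others bid (4, 24, 33): truth gives 0; no alternative beats it.
(Checking all 64 profiles: 27 have a profitable deviation, 37 do not.)

27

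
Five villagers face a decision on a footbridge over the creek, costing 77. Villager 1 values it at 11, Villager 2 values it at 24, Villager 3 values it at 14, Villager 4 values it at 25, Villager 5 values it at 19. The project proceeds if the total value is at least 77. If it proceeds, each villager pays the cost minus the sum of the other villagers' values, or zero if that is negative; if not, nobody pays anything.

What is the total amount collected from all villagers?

Total value 93 ≥ cost 77, so it is built.
Villager 1: others sum to 82; max(0, 77 - 82) = 0.
Villager 2: others sum to 69; max(0, 77 - 69) = 8.
Villager 3: others sum to 79; max(0, 77 - 79) = 0.
Villager 4: others sum to 68; max(0, 77 - 68) = 9.
Villager 5: others sum to 74; max(0, 77 - 74) = 3.
Total collected = 0 + 8 + 0 + 9 + 3 = 20.

20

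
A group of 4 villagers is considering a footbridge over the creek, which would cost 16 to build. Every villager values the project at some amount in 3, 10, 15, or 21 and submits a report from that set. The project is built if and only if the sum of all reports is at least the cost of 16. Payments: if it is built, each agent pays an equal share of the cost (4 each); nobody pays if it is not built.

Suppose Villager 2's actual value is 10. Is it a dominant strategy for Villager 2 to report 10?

Check each profile of the others' reports and compare truth against every alternative report.
Others report (3, 3, 3): truth gives 6, best alternative gives 6.
Others report (3, 3, 10): truth gives 6, best alternative gives 6.
Others report (3, 3, 15): truth gives 6, best alternative gives 6.
Others report (3, 3, 21): truth gives 6, best alternative gives 6.
Others report (3, 10, 3): truth gives 6, best alternative gives 6.
Others report (3, 10, 10): truth gives 6, best alternative gives 6.
(Remaining 58 profiles checked similarly; truth is weakly best in each.)
In every case the truthful report is at least as good as any alternative, so it is a dominant strategy.

Yes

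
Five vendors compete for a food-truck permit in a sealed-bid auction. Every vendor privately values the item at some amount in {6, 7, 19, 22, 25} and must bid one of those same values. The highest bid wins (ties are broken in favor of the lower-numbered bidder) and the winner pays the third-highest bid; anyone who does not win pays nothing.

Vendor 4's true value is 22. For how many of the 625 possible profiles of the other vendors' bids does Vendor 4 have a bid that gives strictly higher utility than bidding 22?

108

Others bid (6, 6, 6, 25): truth gives 0; bid 25 gives 16 > 0. Violating.
Others bid (6, 6, 7, 25): truth gives 0; bid 25 gives 15 > 0. Violating.
Others bid (6, 6, 19, 25): truth gives 0; bid 25 gives 3 > 0. Violating.
Others bid (6, 6, 22, 6): truth gives 0; bid 25 gives 16 > 0. Violating.
Others bid (6, 6, 6, 6): truth gives 16; no alternative beats it.
Others bid (6, 6, 6, 7): truth gives 16; no alternative beats it.
(Checking all 625 profiles: 108 have a profitable deviation, 517 do not.)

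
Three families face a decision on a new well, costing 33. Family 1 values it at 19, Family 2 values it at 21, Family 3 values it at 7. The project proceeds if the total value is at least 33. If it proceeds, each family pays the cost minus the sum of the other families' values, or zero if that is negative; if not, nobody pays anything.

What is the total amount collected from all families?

12

Total value 47 ≥ cost 33, so it is built.
Family 1: others sum to 28; max(0, 33 - 28) = 5.
Family 2: others sum to 26; max(0, 33 - 26) = 7.
Family 3: others sum to 40; max(0, 33 - 40) = 0.
Total collected = 5 + 7 + 0 = 12.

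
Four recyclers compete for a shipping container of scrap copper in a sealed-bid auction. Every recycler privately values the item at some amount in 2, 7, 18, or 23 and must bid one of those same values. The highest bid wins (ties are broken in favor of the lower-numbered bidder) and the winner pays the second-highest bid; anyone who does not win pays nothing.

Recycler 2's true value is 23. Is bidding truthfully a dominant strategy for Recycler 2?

Yes

Check each profile of the others' bids and compare truth against every alternative bid.
Others bid (18, 2, 2): truth gives 5, best alternative gives 0.
Others bid (18, 2, 7): truth gives 5, best alternative gives 0.
Others bid (18, 2, 18): truth gives 5, best alternative gives 0.
Others bid (18, 7, 2): truth gives 5, best alternative gives 0.
Others bid (18, 7, 7): truth gives 5, best alternative gives 0.
Others bid (18, 7, 18): truth gives 5, best alternative gives 0.
(Remaining 58 profiles checked similarly; truth is weakly best in each.)
In every case the truthful bid is at least as good as any alternative, so it is a dominant strategy.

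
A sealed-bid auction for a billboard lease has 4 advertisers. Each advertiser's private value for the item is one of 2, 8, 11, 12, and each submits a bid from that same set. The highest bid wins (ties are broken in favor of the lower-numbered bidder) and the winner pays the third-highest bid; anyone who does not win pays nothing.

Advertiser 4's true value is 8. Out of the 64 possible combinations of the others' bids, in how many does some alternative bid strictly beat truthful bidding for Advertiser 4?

Others bid (2, 2, 8): truth gives 0; bid 11 gives 6 > 0. Violating.
Others bid (2, 2, 11): truth gives 0; bid 12 gives 6 > 0. Violating.
Others bid (2, 8, 2): truth gives 0; bid 11 gives 6 > 0. Violating.
Others bid (2, 11, 2): truth gives 0; bid 12 gives 6 > 0. Violating.
Others bid (2, 2, 2): truth gives 6; no alternative beats it.
Others bid (2, 2, 12): truth gives 0; no alternative beats it.
(Checking all 64 profiles: 6 have a profitable deviation, 58 do not.)

6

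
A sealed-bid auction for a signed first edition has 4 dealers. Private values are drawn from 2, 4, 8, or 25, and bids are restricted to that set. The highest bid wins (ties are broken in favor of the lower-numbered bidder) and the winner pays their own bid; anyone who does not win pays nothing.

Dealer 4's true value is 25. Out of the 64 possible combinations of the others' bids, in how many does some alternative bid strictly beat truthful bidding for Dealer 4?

Others bid (2, 2, 2): truth gives 0; bid 4 gives 21 > 0. Violating.
Others bid (2, 2, 4): truth gives 0; bid 8 gives 17 > 0. Violating.
Others bid (2, 4, 2): truth gives 0; bid 8 gives 17 > 0. Violating.
Others bid (2, 4, 4): truth gives 0; bid 8 gives 17 > 0. Violating.
Others bid (2, 2, 8): truth gives 0; no alternative beats it.
Others bid (2, 2, 25): truth gives 0; no alternative beats it.
(Checking all 64 profiles: 8 have a profitable deviation, 56 do not.)

8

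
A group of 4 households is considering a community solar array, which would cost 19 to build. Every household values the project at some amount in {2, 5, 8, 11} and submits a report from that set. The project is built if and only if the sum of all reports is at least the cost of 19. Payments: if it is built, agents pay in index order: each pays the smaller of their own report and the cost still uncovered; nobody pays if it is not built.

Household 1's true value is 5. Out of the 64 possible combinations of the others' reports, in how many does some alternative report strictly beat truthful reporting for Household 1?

44

Others report (2, 5, 11): truth gives 0; report 2 gives 3 > 0. Violating.
Others report (2, 8, 8): truth gives 0; report 2 gives 3 > 0. Violating.
Others report (2, 8, 11): truth gives 0; report 2 gives 3 > 0. Violating.
Others report (2, 11, 5): truth gives 0; report 2 gives 3 > 0. Violating.
Others report (2, 2, 2): truth gives 0; no alternative beats it.
Others report (2, 2, 5): truth gives 0; no alternative beats it.
(Checking all 64 profiles: 44 have a profitable deviation, 20 do not.)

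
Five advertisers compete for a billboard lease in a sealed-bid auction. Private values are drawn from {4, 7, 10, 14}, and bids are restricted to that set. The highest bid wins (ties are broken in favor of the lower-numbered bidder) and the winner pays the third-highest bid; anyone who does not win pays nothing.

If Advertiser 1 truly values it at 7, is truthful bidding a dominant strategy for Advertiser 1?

Consider the case where Advertiser 2 bids 4, Advertiser 3 bids 4, Advertiser 4 bids 4 and Advertiser 5 bids 10.
Truthful bid 7: loses, pays 0, utility 0.
Bid 10 instead: wins, pays 4, utility 7 - 4 = 3.
Since 3 > 0, bidding 10 is strictly better here, so truthful bidding is not dominant.

No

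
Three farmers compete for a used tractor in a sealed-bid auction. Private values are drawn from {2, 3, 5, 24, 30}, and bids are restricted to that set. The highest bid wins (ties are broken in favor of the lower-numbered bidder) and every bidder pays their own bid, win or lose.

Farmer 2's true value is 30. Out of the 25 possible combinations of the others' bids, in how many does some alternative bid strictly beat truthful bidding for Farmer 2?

17

Others bid (2, 2): truth gives 0; bid 3 gives 27 > 0. Violating.
Others bid (2, 3): truth gives 0; bid 3 gives 27 > 0. Violating.
Others bid (2, 5): truth gives 0; bid 5 gives 25 > 0. Violating.
Others bid (2, 24): truth gives 0; bid 24 gives 6 > 0. Violating.
Others bid (2, 30): truth gives 0; no alternative beats it.
Others bid (3, 30): truth gives 0; no alternative beats it.
(Checking all 25 profiles: 17 have a profitable deviation, 8 do not.)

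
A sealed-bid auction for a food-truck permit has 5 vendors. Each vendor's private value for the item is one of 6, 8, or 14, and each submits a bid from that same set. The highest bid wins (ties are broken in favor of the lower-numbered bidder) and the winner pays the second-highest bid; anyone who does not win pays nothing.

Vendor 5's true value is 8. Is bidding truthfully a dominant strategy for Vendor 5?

Check each profile of the others' bids and compare truth against every alternative bid.
Others bid (6, 6, 6, 6): truth gives 2, best alternative gives 2.
Others bid (6, 6, 6, 8): truth gives 0, best alternative gives 0.
Others bid (6, 6, 6, 14): truth gives 0, best alternative gives 0.
Others bid (6, 6, 8, 6): truth gives 0, best alternative gives 0.
Others bid (6, 6, 8, 8): truth gives 0, best alternative gives 0.
Others bid (6, 6, 8, 14): truth gives 0, best alternative gives 0.
(Remaining 75 profiles checked similarly; truth is weakly best in each.)
In every case the truthful bid is at least as good as any alternative, so it is a dominant strategy.

Yes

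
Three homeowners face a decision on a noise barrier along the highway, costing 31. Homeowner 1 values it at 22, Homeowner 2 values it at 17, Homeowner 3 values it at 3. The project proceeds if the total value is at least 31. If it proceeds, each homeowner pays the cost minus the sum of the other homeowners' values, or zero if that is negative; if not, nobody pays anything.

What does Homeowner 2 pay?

6

Total value 42 ≥ cost 31, so the project is built.
The other homeowners' values sum to 25.
Cost minus that sum is 31 - 25 = 6.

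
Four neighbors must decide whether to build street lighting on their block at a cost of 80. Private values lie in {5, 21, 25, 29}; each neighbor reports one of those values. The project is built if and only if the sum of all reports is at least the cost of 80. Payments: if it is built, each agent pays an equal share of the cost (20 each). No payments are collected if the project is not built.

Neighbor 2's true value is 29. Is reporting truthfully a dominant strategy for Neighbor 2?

Yes

Check each profile of the others' reports and compare truth against every alternative report.
Others report (5, 21, 25): truth gives 9, best alternative gives 0.
Others report (5, 25, 21): truth gives 9, best alternative gives 0.
Others report (21, 5, 25): truth gives 9, best alternative gives 0.
Others report (21, 25, 5): truth gives 9, best alternative gives 0.
Others report (25, 5, 21): truth gives 9, best alternative gives 0.
Others report (25, 21, 5): truth gives 9, best alternative gives 0.
(Remaining 58 profiles checked similarly; truth is weakly best in each.)
In every case the truthful report is at least as good as any alternative, so it is a dominant strategy.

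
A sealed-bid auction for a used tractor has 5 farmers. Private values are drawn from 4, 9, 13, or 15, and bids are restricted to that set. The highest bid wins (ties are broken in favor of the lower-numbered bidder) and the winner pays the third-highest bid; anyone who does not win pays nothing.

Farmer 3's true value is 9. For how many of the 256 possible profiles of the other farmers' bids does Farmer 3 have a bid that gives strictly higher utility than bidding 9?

Others bid (4, 4, 4, 13): truth gives 0; bid 13 gives 5 > 0. Violating.
Others bid (4, 4, 4, 15): truth gives 0; bid 15 gives 5 > 0. Violating.
Others bid (4, 4, 13, 4): truth gives 0; bid 13 gives 5 > 0. Violating.
Others bid (4, 4, 15, 4): truth gives 0; bid 15 gives 5 > 0. Violating.
Others bid (4, 4, 4, 4): truth gives 5; no alternative beats it.
Others bid (4, 4, 4, 9): truth gives 5; no alternative beats it.
(Checking all 256 profiles: 8 have a profitable deviation, 248 do not.)

8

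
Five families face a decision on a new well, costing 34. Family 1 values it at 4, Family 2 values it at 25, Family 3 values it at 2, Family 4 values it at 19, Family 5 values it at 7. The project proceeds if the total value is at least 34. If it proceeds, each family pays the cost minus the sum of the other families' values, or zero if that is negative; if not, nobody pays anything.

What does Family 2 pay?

Total value 57 ≥ cost 34, so the project is built.
The other families' values sum to 32.
Cost minus that sum is 34 - 32 = 2.

2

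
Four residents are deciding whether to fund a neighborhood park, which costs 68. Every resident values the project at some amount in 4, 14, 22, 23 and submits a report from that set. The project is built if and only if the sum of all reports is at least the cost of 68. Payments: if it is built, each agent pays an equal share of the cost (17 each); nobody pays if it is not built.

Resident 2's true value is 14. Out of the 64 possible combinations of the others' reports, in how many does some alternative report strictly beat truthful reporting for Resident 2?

12

Others report (14, 22, 22): truth gives -3; report 4 gives 0 > -3. Violating.
Others report (14, 22, 23): truth gives -3; report 4 gives 0 > -3. Violating.
Others report (14, 23, 22): truth gives -3; report 4 gives 0 > -3. Violating.
Others report (14, 23, 23): truth gives -3; report 4 gives 0 > -3. Violating.
Others report (4, 4, 4): truth gives 0; no alternative beats it.
Others report (4, 4, 14): truth gives 0; no alternative beats it.
(Checking all 64 profiles: 12 have a profitable deviation, 52 do not.)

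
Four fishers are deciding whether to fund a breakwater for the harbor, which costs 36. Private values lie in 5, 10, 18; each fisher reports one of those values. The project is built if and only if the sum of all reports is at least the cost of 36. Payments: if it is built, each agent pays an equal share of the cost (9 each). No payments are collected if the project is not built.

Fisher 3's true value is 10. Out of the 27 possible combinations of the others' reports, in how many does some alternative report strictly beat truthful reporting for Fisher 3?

6

Others report (5, 5, 10): truth gives 0; report 18 gives 1 > 0. Violating.
Others report (5, 10, 5): truth gives 0; report 18 gives 1 > 0. Violating.
Others report (5, 10, 10): truth gives 0; report 18 gives 1 > 0. Violating.
Others report (10, 5, 5): truth gives 0; report 18 gives 1 > 0. Violating.
Others report (5, 5, 5): truth gives 0; no alternative beats it.
Others report (5, 5, 18): truth gives 1; no alternative beats it.
(Checking all 27 profiles: 6 have a profitable deviation, 21 do not.)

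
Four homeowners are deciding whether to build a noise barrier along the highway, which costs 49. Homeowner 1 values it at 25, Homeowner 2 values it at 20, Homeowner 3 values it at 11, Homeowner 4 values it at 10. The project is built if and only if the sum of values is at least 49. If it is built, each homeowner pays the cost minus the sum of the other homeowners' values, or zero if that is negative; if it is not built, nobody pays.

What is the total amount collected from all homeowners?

Total value 66 ≥ cost 49, so it is built.
Homeowner 1: others sum to 41; max(0, 49 - 41) = 8.
Homeowner 2: others sum to 46; max(0, 49 - 46) = 3.
Homeowner 3: others sum to 55; max(0, 49 - 55) = 0.
Homeowner 4: others sum to 56; max(0, 49 - 56) = 0.
Total collected = 8 + 3 + 0 + 0 = 11.

11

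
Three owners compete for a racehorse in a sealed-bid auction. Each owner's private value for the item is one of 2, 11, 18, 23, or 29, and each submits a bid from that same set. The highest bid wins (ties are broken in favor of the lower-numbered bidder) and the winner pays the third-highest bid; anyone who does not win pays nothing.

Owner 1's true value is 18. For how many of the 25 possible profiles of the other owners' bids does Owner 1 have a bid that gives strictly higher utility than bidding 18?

Others bid (2, 23): truth gives 0; bid 23 gives 16 > 0. Violating.
Others bid (2, 29): truth gives 0; bid 29 gives 16 > 0. Violating.
Others bid (11, 23): truth gives 0; bid 23 gives 7 > 0. Violating.
Others bid (11, 29): truth gives 0; bid 29 gives 7 > 0. Violating.
Others bid (2, 2): truth gives 16; no alternative beats it.
Others bid (2, 11): truth gives 16; no alternative beats it.
(Checking all 25 profiles: 8 have a profitable deviation, 17 do not.)

8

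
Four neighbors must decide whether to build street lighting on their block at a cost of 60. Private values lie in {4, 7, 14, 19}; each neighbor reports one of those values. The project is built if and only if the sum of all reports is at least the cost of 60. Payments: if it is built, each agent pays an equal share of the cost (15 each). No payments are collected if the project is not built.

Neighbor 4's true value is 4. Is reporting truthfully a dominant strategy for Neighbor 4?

Yes

Check each profile of the others' reports and compare truth against every alternative report.
Others report (19, 19, 19): truth gives -11, best alternative gives -11.
Others report (4, 4, 4): truth gives 0, best alternative gives 0.
Others report (4, 4, 7): truth gives 0, best alternative gives 0.
Others report (4, 4, 14): truth gives 0, best alternative gives 0.
Others report (4, 4, 19): truth gives 0, best alternative gives 0.
Others report (4, 7, 4): truth gives 0, best alternative gives 0.
(Remaining 58 profiles checked similarly; truth is weakly best in each.)
In every case the truthful report is at least as good as any alternative, so it is a dominant strategy.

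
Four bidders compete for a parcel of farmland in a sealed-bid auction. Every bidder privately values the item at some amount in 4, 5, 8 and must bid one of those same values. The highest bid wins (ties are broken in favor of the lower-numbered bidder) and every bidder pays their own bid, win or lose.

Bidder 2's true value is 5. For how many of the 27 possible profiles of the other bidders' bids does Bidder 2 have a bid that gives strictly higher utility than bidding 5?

Others bid (4, 4, 8): truth gives -5; bid 8 gives -3 > -5. Violating.
Others bid (4, 5, 8): truth gives -5; bid 8 gives -3 > -5. Violating.
Others bid (4, 8, 4): truth gives -5; bid 8 gives -3 > -5. Violating.
Others bid (4, 8, 5): truth gives -5; bid 8 gives -3 > -5. Violating.
Others bid (4, 4, 4): truth gives 0; no alternative beats it.
Others bid (4, 4, 5): truth gives 0; no alternative beats it.
(Checking all 27 profiles: 23 have a profitable deviation, 4 do not.)

23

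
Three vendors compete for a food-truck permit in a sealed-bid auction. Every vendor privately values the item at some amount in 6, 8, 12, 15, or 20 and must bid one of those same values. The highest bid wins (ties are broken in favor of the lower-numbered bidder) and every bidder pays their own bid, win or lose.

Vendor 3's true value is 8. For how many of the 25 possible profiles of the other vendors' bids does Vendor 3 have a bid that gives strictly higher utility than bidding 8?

Others bid (6, 8): truth gives -8; bid 12 gives -4 > -8. Violating.
Others bid (6, 12): truth gives -8; bid 6 gives -6 > -8. Violating.
Others bid (6, 15): truth gives -8; bid 6 gives -6 > -8. Violating.
Others bid (6, 20): truth gives -8; bid 6 gives -6 > -8. Violating.
Others bid (6, 6): truth gives 0; no alternative beats it.
(Checking all 25 profiles: 24 have a profitable deviation, 1 does not.)

24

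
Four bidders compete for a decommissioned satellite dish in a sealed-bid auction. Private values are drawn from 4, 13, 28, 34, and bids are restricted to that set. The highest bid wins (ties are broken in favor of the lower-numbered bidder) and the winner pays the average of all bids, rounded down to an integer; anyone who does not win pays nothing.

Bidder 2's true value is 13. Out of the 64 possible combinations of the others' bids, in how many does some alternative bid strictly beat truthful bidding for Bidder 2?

1

Others bid (13, 4, 4): truth gives 0; bid 28 gives 1 > 0. Violating.
Others bid (4, 4, 4): truth gives 7; no alternative beats it.
Others bid (4, 4, 13): truth gives 5; no alternative beats it.
(Checking all 64 profiles: 1 has a profitable deviation, 63 do not.)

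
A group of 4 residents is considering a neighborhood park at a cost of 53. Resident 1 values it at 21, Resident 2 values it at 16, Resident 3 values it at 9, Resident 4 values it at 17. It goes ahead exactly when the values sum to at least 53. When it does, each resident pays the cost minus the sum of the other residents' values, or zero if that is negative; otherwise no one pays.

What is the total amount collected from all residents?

Total value 63 ≥ cost 53, so it is built.
Resident 1: others sum to 42; max(0, 53 - 42) = 11.
Resident 2: others sum to 47; max(0, 53 - 47) = 6.
Resident 3: others sum to 54; max(0, 53 - 54) = 0.
Resident 4: others sum to 46; max(0, 53 - 46) = 7.
Total collected = 11 + 6 + 0 + 7 = 24.

24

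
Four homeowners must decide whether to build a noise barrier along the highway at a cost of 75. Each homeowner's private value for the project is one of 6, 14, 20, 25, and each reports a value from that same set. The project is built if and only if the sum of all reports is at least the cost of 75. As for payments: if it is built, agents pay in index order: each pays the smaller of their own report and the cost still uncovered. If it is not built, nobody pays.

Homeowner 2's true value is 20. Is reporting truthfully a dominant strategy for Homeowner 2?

Consider the case where Homeowner 1 reports 14, Homeowner 3 reports 25 and Homeowner 4 reports 25.
Truthful report 20: project built, pays 20, utility 20 - 20 = 0.
Report 14 instead: project built, pays 14, utility 20 - 14 = 6.
Since 6 > 0, reporting 14 is strictly better here, so truthful reporting is not dominant.

No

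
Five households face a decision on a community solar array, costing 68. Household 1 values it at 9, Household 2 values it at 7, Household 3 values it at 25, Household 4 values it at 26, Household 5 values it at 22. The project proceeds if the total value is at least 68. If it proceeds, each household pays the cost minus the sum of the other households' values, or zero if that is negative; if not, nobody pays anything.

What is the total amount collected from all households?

10

Total value 89 ≥ cost 68, so it is built.
Household 1: others sum to 80; max(0, 68 - 80) = 0.
Household 2: others sum to 82; max(0, 68 - 82) = 0.
Household 3: others sum to 64; max(0, 68 - 64) = 4.
Household 4: others sum to 63; max(0, 68 - 63) = 5.
Household 5: others sum to 67; max(0, 68 - 67) = 1.
Total collected = 0 + 0 + 4 + 5 + 1 = 10.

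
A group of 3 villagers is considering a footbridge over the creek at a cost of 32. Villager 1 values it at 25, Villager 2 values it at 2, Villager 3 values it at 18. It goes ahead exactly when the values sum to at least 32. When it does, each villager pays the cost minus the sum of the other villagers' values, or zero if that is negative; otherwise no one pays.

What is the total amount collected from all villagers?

Total value 45 ≥ cost 32, so it is built.
Villager 1: others sum to 20; max(0, 32 - 20) = 12.
Villager 2: others sum to 43; max(0, 32 - 43) = 0.
Villager 3: others sum to 27; max(0, 32 - 27) = 5.
Total collected = 12 + 0 + 5 = 17.

17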